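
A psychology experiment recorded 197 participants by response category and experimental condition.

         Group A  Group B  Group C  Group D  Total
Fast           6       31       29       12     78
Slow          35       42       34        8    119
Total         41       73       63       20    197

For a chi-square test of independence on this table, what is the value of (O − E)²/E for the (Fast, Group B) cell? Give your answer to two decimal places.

Row total (Fast) = 78; column total (Group B) = 73; N = 197.
Expected count E = 78 × 73 / 197 = 28.904.
Contribution = (O − E)²/E = (31 − 28.904)² / 28.904 = 0.15.

0.15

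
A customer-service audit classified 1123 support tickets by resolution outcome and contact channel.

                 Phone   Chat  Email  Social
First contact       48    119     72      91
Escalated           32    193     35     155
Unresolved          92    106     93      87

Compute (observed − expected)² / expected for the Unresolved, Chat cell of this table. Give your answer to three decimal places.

8.557

Row total (Unresolved) = 378; column total (Chat) = 418; N = 1123.
Expected count E = 378 × 418 / 1123 = 140.69813.
Contribution = (O − E)²/E = (106 − 140.69813)² / 140.69813 = 8.557.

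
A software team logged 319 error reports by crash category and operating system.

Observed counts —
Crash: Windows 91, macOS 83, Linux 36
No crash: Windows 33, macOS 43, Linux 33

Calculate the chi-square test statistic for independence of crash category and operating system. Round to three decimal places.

8.869

Row totals: 210, 109. Column totals: 124, 126, 69. Grand total N = 319.
Expected counts (row total × column total / N):
  Crash, Windows: 210×124/319 = 81.6301
  Crash, macOS: 210×126/319 = 82.9467
  Crash, Linux: 210×69/319 = 45.4232
  No crash, Windows: 109×124/319 = 42.3699
  No crash, macOS: 109×126/319 = 43.0533
  No crash, Linux: 109×69/319 = 23.5768
Contributions (O − E)²/E:
  (91 − 81.6301)²/81.6301 = 1.0755
  (83 − 82.9467)²/82.9467 = 0.0000
  (36 − 45.4232)²/45.4232 = 1.9549
  (33 − 42.3699)²/42.3699 = 2.0721
  (43 − 43.0533)²/43.0533 = 0.0001
  (33 − 23.5768)²/23.5768 = 3.7663
χ² = 1.0755 + 0.0000 + 1.9549 + 2.0721 + 0.0001 + 3.7663 = 8.869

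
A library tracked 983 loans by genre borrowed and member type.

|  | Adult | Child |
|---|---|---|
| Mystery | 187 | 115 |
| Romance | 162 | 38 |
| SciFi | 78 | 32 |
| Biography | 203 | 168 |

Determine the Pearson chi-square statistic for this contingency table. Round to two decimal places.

Row totals: 302, 200, 110, 371. Column totals: 630, 353. Grand total N = 983.
Expected counts (row total × column total / N):
  Mystery, Adult: 302×630/983 = 193.550
  Mystery, Child: 302×353/983 = 108.450
  Romance, Adult: 200×630/983 = 128.179
  Romance, Child: 200×353/983 = 71.821
  SciFi, Adult: 110×630/983 = 70.498
  SciFi, Child: 110×353/983 = 39.502
  Biography, Adult: 371×630/983 = 237.772
  Biography, Child: 371×353/983 = 133.228
Contributions (O − E)²/E:
  (187 − 193.550)²/193.550 = 0.2217
  (115 − 108.450)²/108.450 = 0.3956
  (162 − 128.179)²/128.179 = 8.9239
  (38 − 71.821)²/71.821 = 15.9265
  (78 − 70.498)²/70.498 = 0.7983
  (32 − 39.502)²/39.502 = 1.4247
  (203 − 237.772)²/237.772 = 5.0851
  (168 − 133.228)²/133.228 = 9.0754
χ² = 0.2217 + 0.3956 + 8.9239 + 15.9265 + 0.7983 + 1.4247 + 5.0851 + 9.0754 = 41.85

41.85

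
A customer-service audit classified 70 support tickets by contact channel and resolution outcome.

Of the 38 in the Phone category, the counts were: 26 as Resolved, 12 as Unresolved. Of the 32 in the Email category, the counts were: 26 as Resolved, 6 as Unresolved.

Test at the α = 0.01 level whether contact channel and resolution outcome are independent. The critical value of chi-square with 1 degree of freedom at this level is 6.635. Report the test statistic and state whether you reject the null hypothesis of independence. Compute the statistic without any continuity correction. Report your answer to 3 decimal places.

Row totals: 38, 32. Column totals: 52, 18. Grand total N = 70.
Expected counts (row total × column total / N):
  Phone, Resolved: 38×52/70 = 28.2286
  Phone, Unresolved: 38×18/70 = 9.7714
  Email, Resolved: 32×52/70 = 23.7714
  Email, Unresolved: 32×18/70 = 8.2286
Contributions (O − E)²/E:
  (26 − 28.2286)²/28.2286 = 0.1759
  (12 − 9.7714)²/9.7714 = 0.5083
  (26 − 23.7714)²/23.7714 = 0.2089
  (6 − 8.2286)²/8.2286 = 0.6036
χ² = 0.1759 + 0.5083 + 0.2089 + 0.6036 = 1.497
df = (2−1)(2−1) = 1. Since 1.497 < 6.635, fail to reject the null hypothesis of independence at α = 0.01.

1.497; fail to reject H₀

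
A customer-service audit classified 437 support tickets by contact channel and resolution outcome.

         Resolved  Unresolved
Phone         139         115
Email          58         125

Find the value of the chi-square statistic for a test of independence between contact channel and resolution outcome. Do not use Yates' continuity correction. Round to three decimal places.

22.787

Row totals: 254, 183. Column totals: 197, 240. Grand total N = 437.
Expected counts (row total × column total / N):
  Phone, Resolved: 254×197/437 = 114.5034
  Phone, Unresolved: 254×240/437 = 139.4966
  Email, Resolved: 183×197/437 = 82.4966
  Email, Unresolved: 183×240/437 = 100.5034
Contributions (O − E)²/E:
  (139 − 114.5034)²/114.5034 = 5.2407
  (115 − 139.4966)²/139.4966 = 4.3018
  (58 − 82.4966)²/82.4966 = 7.2740
  (125 − 100.5034)²/100.5034 = 5.9708
χ² = 5.2407 + 4.3018 + 7.2740 + 5.9708 = 22.787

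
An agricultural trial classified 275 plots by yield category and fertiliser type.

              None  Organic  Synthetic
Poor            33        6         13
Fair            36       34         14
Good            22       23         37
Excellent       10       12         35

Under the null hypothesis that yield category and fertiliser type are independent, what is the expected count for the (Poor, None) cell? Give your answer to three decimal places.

Row total (Poor) = 52; column total (None) = 101; grand total N = 275.
Expected count = (row total × column total) / N = 52 × 101 / 275 = 19.098.

19.098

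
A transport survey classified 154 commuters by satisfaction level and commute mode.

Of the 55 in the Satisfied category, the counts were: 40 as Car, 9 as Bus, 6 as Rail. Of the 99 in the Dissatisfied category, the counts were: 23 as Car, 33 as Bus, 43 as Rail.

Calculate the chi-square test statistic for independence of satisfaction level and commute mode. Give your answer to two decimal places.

36.66

Row totals: 55, 99. Column totals: 63, 42, 49. Grand total N = 154.
Expected counts (row total × column total / N):
  Satisfied, Car: 55×63/154 = 22.500
  Satisfied, Bus: 55×42/154 = 15.000
  Satisfied, Rail: 55×49/154 = 17.500
  Dissatisfied, Car: 99×63/154 = 40.500
  Dissatisfied, Bus: 99×42/154 = 27.000
  Dissatisfied, Rail: 99×49/154 = 31.500
Contributions (O − E)²/E:
  (40 − 22.500)²/22.500 = 13.6111
  (9 − 15.000)²/15.000 = 2.4000
  (6 − 17.500)²/17.500 = 7.5571
  (23 − 40.500)²/40.500 = 7.5617
  (33 − 27.000)²/27.000 = 1.3333
  (43 − 31.500)²/31.500 = 4.1984
χ² = 13.6111 + 2.4000 + 7.5571 + 7.5617 + 1.3333 + 4.1984 = 36.66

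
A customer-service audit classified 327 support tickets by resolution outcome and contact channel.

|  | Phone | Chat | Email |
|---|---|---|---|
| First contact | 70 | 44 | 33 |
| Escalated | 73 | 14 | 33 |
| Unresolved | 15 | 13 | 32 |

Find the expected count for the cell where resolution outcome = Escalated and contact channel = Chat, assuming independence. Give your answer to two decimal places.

Row total (Escalated) = 120; column total (Chat) = 71; grand total N = 327.
Expected count = (row total × column total) / N = 120 × 71 / 327 = 26.06.

26.06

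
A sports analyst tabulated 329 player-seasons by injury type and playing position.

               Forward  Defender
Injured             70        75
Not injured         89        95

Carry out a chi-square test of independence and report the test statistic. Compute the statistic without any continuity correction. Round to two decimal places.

0.00

Row totals: 145, 184. Column totals: 159, 170. Grand total N = 329.
Expected counts (row total × column total / N):
  Injured, Forward: 145×159/329 = 70.076
  Injured, Defender: 145×170/329 = 74.924
  Not injured, Forward: 184×159/329 = 88.924
  Not injured, Defender: 184×170/329 = 95.076
Contributions (O − E)²/E:
  (70 − 70.076)²/70.076 = 0.0001
  (75 − 74.924)²/74.924 = 0.0001
  (89 − 88.924)²/88.924 = 0.0001
  (95 − 95.076)²/95.076 = 0.0001
χ² = 0.0001 + 0.0001 + 0.0001 + 0.0001 = 0.00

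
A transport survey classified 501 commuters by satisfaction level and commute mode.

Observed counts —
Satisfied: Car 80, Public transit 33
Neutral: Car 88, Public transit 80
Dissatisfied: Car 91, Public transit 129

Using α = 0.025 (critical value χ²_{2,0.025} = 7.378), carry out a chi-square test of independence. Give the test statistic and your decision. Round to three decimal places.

Row totals: 113, 168, 220. Column totals: 259, 242. Grand total N = 501.
Expected counts (row total × column total / N):
  Satisfied, Car: 113×259/501 = 58.4172
  Satisfied, Public transit: 113×242/501 = 54.5828
  Neutral, Car: 168×259/501 = 86.8503
  Neutral, Public transit: 168×242/501 = 81.1497
  Dissatisfied, Car: 220×259/501 = 113.7325
  Dissatisfied, Public transit: 220×242/501 = 106.2675
Contributions (O − E)²/E:
  (80 − 58.4172)²/58.4172 = 7.9740
  (33 − 54.5828)²/54.5828 = 8.5341
  (88 − 86.8503)²/86.8503 = 0.0152
  (80 − 81.1497)²/81.1497 = 0.0163
  (91 − 113.7325)²/113.7325 = 4.5437
  (129 − 106.2675)²/106.2675 = 4.8629
χ² = 7.9740 + 8.5341 + 0.0152 + 0.0163 + 4.5437 + 4.8629 = 25.946
df = (3−1)(2−1) = 2. Since 25.946 > 7.378, reject the null hypothesis of independence at α = 0.025.

25.946; reject H₀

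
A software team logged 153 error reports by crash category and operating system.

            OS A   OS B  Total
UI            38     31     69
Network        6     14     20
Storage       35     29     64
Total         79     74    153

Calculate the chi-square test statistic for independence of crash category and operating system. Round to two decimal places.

4.31

Grand total N = 153.
Expected counts (row total × column total / N):
  UI, OS A: 69×79/153 = 35.627
  UI, OS B: 69×74/153 = 33.373
  Network, OS A: 20×79/153 = 10.327
  Network, OS B: 20×74/153 = 9.673
  Storage, OS A: 64×79/153 = 33.046
  Storage, OS B: 64×74/153 = 30.954
Contributions (O − E)²/E:
  (38 − 35.627)²/35.627 = 0.1581
  (31 − 33.373)²/33.373 = 0.1687
  (6 − 10.327)²/10.327 = 1.8130
  (14 − 9.673)²/9.673 = 1.9356
  (35 − 33.046)²/33.046 = 0.1155
  (29 − 30.954)²/30.954 = 0.1233
χ² = 0.1581 + 0.1687 + 1.8130 + 1.9356 + 0.1155 + 0.1233 = 4.31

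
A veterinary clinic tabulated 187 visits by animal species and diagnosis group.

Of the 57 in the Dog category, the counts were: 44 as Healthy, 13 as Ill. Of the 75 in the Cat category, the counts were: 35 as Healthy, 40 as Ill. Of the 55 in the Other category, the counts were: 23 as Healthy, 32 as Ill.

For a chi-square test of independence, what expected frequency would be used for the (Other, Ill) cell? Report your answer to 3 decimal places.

Row total (Other) = 55; column total (Ill) = 85; grand total N = 187.
Expected count = (row total × column total) / N = 55 × 85 / 187 = 25.000.

25.000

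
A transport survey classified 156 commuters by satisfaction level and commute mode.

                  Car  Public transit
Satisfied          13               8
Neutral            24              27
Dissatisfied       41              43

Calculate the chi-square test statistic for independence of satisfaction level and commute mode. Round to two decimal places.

Row totals: 21, 51, 84. Column totals: 78, 78. Grand total N = 156.
Expected counts (row total × column total / N):
  Satisfied, Car: 21×78/156 = 10.500
  Satisfied, Public transit: 21×78/156 = 10.500
  Neutral, Car: 51×78/156 = 25.500
  Neutral, Public transit: 51×78/156 = 25.500
  Dissatisfied, Car: 84×78/156 = 42.000
  Dissatisfied, Public transit: 84×78/156 = 42.000
Contributions (O − E)²/E:
  (13 − 10.500)²/10.500 = 0.5952
  (8 − 10.500)²/10.500 = 0.5952
  (24 − 25.500)²/25.500 = 0.0882
  (27 − 25.500)²/25.500 = 0.0882
  (41 − 42.000)²/42.000 = 0.0238
  (43 − 42.000)²/42.000 = 0.0238
χ² = 0.5952 + 0.5952 + 0.0882 + 0.0882 + 0.0238 + 0.0238 = 1.41

1.41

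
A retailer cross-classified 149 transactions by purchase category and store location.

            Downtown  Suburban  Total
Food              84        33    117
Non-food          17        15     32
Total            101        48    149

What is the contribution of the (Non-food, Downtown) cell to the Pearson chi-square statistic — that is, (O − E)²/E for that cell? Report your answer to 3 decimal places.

Row total (Non-food) = 32; column total (Downtown) = 101; N = 149.
Expected count E = 32 × 101 / 149 = 21.69128.
Contribution = (O − E)²/E = (17 − 21.69128)² / 21.69128 = 1.015.

1.015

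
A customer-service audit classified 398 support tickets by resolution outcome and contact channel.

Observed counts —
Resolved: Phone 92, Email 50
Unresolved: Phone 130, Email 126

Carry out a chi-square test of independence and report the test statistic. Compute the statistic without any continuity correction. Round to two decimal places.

Row totals: 142, 256. Column totals: 222, 176. Grand total N = 398.
Expected counts (row total × column total / N):
  Resolved, Phone: 142×222/398 = 79.206
  Resolved, Email: 142×176/398 = 62.794
  Unresolved, Phone: 256×222/398 = 142.794
  Unresolved, Email: 256×176/398 = 113.206
Contributions (O − E)²/E:
  (92 − 79.206)²/79.206 = 2.0666
  (50 − 62.794)²/62.794 = 2.6067
  (130 − 142.794)²/142.794 = 1.1463
  (126 − 113.206)²/113.206 = 1.4459
χ² = 2.0666 + 2.6067 + 1.1463 + 1.4459 = 7.27

7.27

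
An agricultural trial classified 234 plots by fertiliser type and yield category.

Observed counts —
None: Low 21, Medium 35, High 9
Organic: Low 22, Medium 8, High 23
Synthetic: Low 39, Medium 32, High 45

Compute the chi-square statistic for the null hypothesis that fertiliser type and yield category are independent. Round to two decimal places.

Row totals: 65, 53, 116. Column totals: 82, 75, 77. Grand total N = 234.
Expected counts (row total × column total / N):
  None, Low: 65×82/234 = 22.778
  None, Medium: 65×75/234 = 20.833
  None, High: 65×77/234 = 21.389
  Organic, Low: 53×82/234 = 18.573
  Organic, Medium: 53×75/234 = 16.987
  Organic, High: 53×77/234 = 17.440
  Synthetic, Low: 116×82/234 = 40.650
  Synthetic, Medium: 116×75/234 = 37.179
  Synthetic, High: 116×77/234 = 38.171
Contributions (O − E)²/E:
  (21 − 22.778)²/22.778 = 0.1388
  (35 − 20.833)²/20.833 = 9.6339
  (9 − 21.389)²/21.389 = 7.1760
  (22 − 18.573)²/18.573 = 0.6323
  (8 − 16.987)²/16.987 = 4.7546
  (23 − 17.440)²/17.440 = 1.7726
  (39 − 40.650)²/40.650 = 0.0670
  (32 − 37.179)²/37.179 = 0.7214
  (45 − 38.171)²/38.171 = 1.2217
χ² = 0.1388 + 9.6339 + 7.1760 + 0.6323 + 4.7546 + 1.7726 + 0.0670 + 0.7214 + 1.2217 = 26.12

26.12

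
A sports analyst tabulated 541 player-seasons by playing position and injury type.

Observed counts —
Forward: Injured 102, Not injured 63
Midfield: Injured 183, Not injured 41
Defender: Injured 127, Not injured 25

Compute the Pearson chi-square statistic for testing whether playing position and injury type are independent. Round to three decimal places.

27.045

Row totals: 165, 224, 152. Column totals: 412, 129. Grand total N = 541.
Expected counts (row total × column total / N):
  Forward, Injured: 165×412/541 = 125.6562
  Forward, Not injured: 165×129/541 = 39.3438
  Midfield, Injured: 224×412/541 = 170.5878
  Midfield, Not injured: 224×129/541 = 53.4122
  Defender, Injured: 152×412/541 = 115.7560
  Defender, Not injured: 152×129/541 = 36.2440
Contributions (O − E)²/E:
  (102 − 125.6562)²/125.6562 = 4.4535
  (63 − 39.3438)²/39.3438 = 14.2237
  (183 − 170.5878)²/170.5878 = 0.9031
  (41 − 53.4122)²/53.4122 = 2.8844
  (127 − 115.7560)²/115.7560 = 1.0922
  (25 − 36.2440)²/36.2440 = 3.4882
χ² = 4.4535 + 14.2237 + 0.9031 + 2.8844 + 1.0922 + 3.4882 = 27.045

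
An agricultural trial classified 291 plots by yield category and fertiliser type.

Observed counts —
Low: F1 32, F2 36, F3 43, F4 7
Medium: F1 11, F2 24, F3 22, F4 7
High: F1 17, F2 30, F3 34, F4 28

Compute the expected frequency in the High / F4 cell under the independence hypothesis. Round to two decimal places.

15.73

Row total (High) = 109; column total (F4) = 42; grand total N = 291.
Expected count = (row total × column total) / N = 109 × 42 / 291 = 15.73.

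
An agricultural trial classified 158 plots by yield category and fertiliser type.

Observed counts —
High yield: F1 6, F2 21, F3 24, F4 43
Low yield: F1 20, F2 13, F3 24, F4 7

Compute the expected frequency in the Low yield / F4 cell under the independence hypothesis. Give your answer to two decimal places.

Row total (Low yield) = 64; column total (F4) = 50; grand total N = 158.
Expected count = (row total × column total) / N = 64 × 50 / 158 = 20.25.

20.25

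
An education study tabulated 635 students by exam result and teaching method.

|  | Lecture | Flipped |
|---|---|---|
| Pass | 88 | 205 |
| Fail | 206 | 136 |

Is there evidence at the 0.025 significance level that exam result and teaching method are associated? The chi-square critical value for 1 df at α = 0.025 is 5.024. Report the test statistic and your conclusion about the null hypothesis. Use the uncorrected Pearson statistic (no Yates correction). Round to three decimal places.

Row totals: 293, 342. Column totals: 294, 341. Grand total N = 635.
Expected counts (row total × column total / N):
  Pass, Lecture: 293×294/635 = 135.6567
  Pass, Flipped: 293×341/635 = 157.3433
  Fail, Lecture: 342×294/635 = 158.3433
  Fail, Flipped: 342×341/635 = 183.6567
Contributions (O − E)²/E:
  (88 − 135.6567)²/135.6567 = 16.7420
  (205 − 157.3433)²/157.3433 = 14.4344
  (206 − 158.3433)²/158.3433 = 14.3433
  (136 − 183.6567)²/183.6567 = 12.3663
χ² = 16.7420 + 14.4344 + 14.3433 + 12.3663 = 57.886
df = (2−1)(2−1) = 1. Since 57.886 > 5.024, reject the null hypothesis of independence at α = 0.025.

57.886; reject H₀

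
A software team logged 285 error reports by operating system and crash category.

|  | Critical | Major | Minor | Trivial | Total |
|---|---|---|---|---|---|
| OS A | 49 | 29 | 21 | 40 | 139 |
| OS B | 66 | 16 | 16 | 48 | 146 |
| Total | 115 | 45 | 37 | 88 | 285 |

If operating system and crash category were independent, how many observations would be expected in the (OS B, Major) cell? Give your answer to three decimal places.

Row total (OS B) = 146; column total (Major) = 45; grand total N = 285.
Expected count = (row total × column total) / N = 146 × 45 / 285 = 23.053.

23.053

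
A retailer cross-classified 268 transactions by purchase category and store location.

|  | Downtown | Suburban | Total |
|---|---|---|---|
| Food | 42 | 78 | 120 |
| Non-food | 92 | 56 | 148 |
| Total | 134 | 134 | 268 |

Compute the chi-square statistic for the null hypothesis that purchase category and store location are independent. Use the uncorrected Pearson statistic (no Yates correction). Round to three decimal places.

19.557

Grand total N = 268.
Expected counts (row total × column total / N):
  Food, Downtown: 120×134/268 = 60.0000
  Food, Suburban: 120×134/268 = 60.0000
  Non-food, Downtown: 148×134/268 = 74.0000
  Non-food, Suburban: 148×134/268 = 74.0000
Contributions (O − E)²/E:
  (42 − 60.0000)²/60.0000 = 5.4000
  (78 − 60.0000)²/60.0000 = 5.4000
  (92 − 74.0000)²/74.0000 = 4.3784
  (56 − 74.0000)²/74.0000 = 4.3784
χ² = 5.4000 + 5.4000 + 4.3784 + 4.3784 = 19.557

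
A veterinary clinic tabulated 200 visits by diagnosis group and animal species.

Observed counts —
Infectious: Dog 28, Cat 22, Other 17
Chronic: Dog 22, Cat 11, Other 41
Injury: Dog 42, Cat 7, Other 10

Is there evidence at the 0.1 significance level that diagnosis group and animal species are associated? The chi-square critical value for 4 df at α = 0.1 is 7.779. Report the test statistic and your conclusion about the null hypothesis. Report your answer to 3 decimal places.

37.585; reject H₀

Row totals: 67, 74, 59. Column totals: 92, 40, 68. Grand total N = 200.
Expected counts (row total × column total / N):
  Infectious, Dog: 67×92/200 = 30.8200
  Infectious, Cat: 67×40/200 = 13.4000
  Infectious, Other: 67×68/200 = 22.7800
  Chronic, Dog: 74×92/200 = 34.0400
  Chronic, Cat: 74×40/200 = 14.8000
  Chronic, Other: 74×68/200 = 25.1600
  Injury, Dog: 59×92/200 = 27.1400
  Injury, Cat: 59×40/200 = 11.8000
  Injury, Other: 59×68/200 = 20.0600
Contributions (O − E)²/E:
  (28 − 30.8200)²/30.8200 = 0.2580
  (22 − 13.4000)²/13.4000 = 5.5194
  (17 − 22.7800)²/22.7800 = 1.4666
  (22 − 34.0400)²/34.0400 = 4.2586
  (11 − 14.8000)²/14.8000 = 0.9757
  (41 − 25.1600)²/25.1600 = 9.9724
  (42 − 27.1400)²/27.1400 = 8.1363
  (7 − 11.8000)²/11.8000 = 1.9525
  (10 − 20.0600)²/20.0600 = 5.0450
χ² = 0.2580 + 5.5194 + 1.4666 + 4.2586 + 0.9757 + 9.9724 + 8.1363 + 1.9525 + 5.0450 = 37.585
df = (3−1)(3−1) = 4. Since 37.585 > 7.779, reject the null hypothesis of independence at α = 0.1.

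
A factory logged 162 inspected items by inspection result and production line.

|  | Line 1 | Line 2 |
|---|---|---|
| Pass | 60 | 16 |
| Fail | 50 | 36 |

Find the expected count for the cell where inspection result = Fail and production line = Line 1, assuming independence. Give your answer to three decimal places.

58.395

Row total (Fail) = 86; column total (Line 1) = 110; grand total N = 162.
Expected count = (row total × column total) / N = 86 × 110 / 162 = 58.395.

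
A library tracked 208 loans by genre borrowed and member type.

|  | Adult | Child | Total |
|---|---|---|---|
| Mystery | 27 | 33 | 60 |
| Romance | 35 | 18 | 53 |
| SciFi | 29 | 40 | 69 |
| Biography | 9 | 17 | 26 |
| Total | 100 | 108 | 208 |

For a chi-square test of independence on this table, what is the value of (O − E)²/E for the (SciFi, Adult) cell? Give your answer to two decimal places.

0.52

Row total (SciFi) = 69; column total (Adult) = 100; N = 208.
Expected count E = 69 × 100 / 208 = 33.1731.
Contribution = (O − E)²/E = (29 − 33.1731)² / 33.1731 = 0.52.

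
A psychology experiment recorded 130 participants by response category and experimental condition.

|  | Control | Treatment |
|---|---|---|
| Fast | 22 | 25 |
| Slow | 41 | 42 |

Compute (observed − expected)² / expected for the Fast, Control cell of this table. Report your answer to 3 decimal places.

Row total (Fast) = 47; column total (Control) = 63; N = 130.
Expected count E = 47 × 63 / 130 = 22.77692.
Contribution = (O − E)²/E = (22 − 22.77692)² / 22.77692 = 0.027.

0.027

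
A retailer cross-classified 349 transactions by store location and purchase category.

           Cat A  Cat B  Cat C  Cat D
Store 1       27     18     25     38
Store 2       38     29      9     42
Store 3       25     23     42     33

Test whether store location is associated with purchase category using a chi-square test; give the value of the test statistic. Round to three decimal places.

Row totals: 108, 118, 123. Column totals: 90, 70, 76, 113. Grand total N = 349.
Expected counts (row total × column total / N):
  Store 1, Cat A: 108×90/349 = 27.85100
  Store 1, Cat B: 108×70/349 = 21.66189
  Store 1, Cat C: 108×76/349 = 23.51862
  Store 1, Cat D: 108×113/349 = 34.96848
  Store 2, Cat A: 118×90/349 = 30.42980
  Store 2, Cat B: 118×70/349 = 23.66762
  Store 2, Cat C: 118×76/349 = 25.69628
  Store 2, Cat D: 118×113/349 = 38.20630
  Store 3, Cat A: 123×90/349 = 31.71920
  Store 3, Cat B: 123×70/349 = 24.67049
  Store 3, Cat C: 123×76/349 = 26.78510
  Store 3, Cat D: 123×113/349 = 39.82521
Contributions (O − E)²/E:
  (27 − 27.85100)²/27.85100 = 0.0260
  (18 − 21.66189)²/21.66189 = 0.6190
  (25 − 23.51862)²/23.51862 = 0.0933
  (38 − 34.96848)²/34.96848 = 0.2628
  (38 − 30.42980)²/30.42980 = 1.8833
  (29 − 23.66762)²/23.66762 = 1.2014
  (9 − 25.69628)²/25.69628 = 10.8485
  (42 − 38.20630)²/38.20630 = 0.3767
  (25 − 31.71920)²/31.71920 = 1.4234
  (23 − 24.67049)²/24.67049 = 0.1131
  (42 − 26.78510)²/26.78510 = 8.6426
  (33 − 39.82521)²/39.82521 = 1.1697
χ² = 0.0260 + 0.6190 + 0.0933 + 0.2628 + 1.8833 + 1.2014 + 10.8485 + 0.3767 + 1.4234 + 0.1131 + 8.6426 + 1.1697 = 26.660

26.660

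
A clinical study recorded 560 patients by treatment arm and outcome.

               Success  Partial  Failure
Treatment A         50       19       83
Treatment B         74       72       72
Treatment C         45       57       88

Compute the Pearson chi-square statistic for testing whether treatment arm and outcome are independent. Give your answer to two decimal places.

Row totals: 152, 218, 190. Column totals: 169, 148, 243. Grand total N = 560.
Expected counts (row total × column total / N):
  Treatment A, Success: 152×169/560 = 45.871
  Treatment A, Partial: 152×148/560 = 40.171
  Treatment A, Failure: 152×243/560 = 65.957
  Treatment B, Success: 218×169/560 = 65.789
  Treatment B, Partial: 218×148/560 = 57.614
  Treatment B, Failure: 218×243/560 = 94.596
  Treatment C, Success: 190×169/560 = 57.339
  Treatment C, Partial: 190×148/560 = 50.214
  Treatment C, Failure: 190×243/560 = 82.446
Contributions (O − E)²/E:
  (50 − 45.871)²/45.871 = 0.3717
  (19 − 40.171)²/40.171 = 11.1576
  (83 − 65.957)²/65.957 = 4.4038
  (74 − 65.789)²/65.789 = 1.0248
  (72 − 57.614)²/57.614 = 3.5921
  (72 − 94.596)²/94.596 = 5.3975
  (45 − 57.339)²/57.339 = 2.6553
  (57 − 50.214)²/50.214 = 0.9171
  (88 − 82.446)²/82.446 = 0.3741
χ² = 0.3717 + 11.1576 + 4.4038 + 1.0248 + 3.5921 + 5.3975 + 2.6553 + 0.9171 + 0.3741 = 29.89

29.89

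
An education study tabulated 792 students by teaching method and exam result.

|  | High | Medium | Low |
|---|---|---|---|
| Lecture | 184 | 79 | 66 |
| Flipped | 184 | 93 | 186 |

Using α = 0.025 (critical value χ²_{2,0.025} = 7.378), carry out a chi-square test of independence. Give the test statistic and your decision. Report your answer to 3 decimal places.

36.660; reject H₀

Row totals: 329, 463. Column totals: 368, 172, 252. Grand total N = 792.
Expected counts (row total × column total / N):
  Lecture, High: 329×368/792 = 152.8687
  Lecture, Medium: 329×172/792 = 71.4495
  Lecture, Low: 329×252/792 = 104.6818
  Flipped, High: 463×368/792 = 215.1313
  Flipped, Medium: 463×172/792 = 100.5505
  Flipped, Low: 463×252/792 = 147.3182
Contributions (O − E)²/E:
  (184 − 152.8687)²/152.8687 = 6.3398
  (79 − 71.4495)²/71.4495 = 0.7979
  (66 − 104.6818)²/104.6818 = 14.2936
  (184 − 215.1313)²/215.1313 = 4.5050
  (93 − 100.5505)²/100.5505 = 0.5670
  (186 − 147.3182)²/147.3182 = 10.1568
χ² = 6.3398 + 0.7979 + 14.2936 + 4.5050 + 0.5670 + 10.1568 = 36.660
df = (2−1)(3−1) = 2. Since 36.660 > 7.378, reject the null hypothesis of independence at α = 0.025.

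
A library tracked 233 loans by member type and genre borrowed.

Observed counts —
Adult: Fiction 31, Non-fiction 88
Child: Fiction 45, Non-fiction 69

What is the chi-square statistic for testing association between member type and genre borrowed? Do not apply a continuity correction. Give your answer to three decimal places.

Row totals: 119, 114. Column totals: 76, 157. Grand total N = 233.
Expected counts (row total × column total / N):
  Adult, Fiction: 119×76/233 = 38.8155
  Adult, Non-fiction: 119×157/233 = 80.1845
  Child, Fiction: 114×76/233 = 37.1845
  Child, Non-fiction: 114×157/233 = 76.8155
Contributions (O − E)²/E:
  (31 − 38.8155)²/38.8155 = 1.5737
  (88 − 80.1845)²/80.1845 = 0.7618
  (45 − 37.1845)²/37.1845 = 1.6427
  (69 − 76.8155)²/76.8155 = 0.7952
χ² = 1.5737 + 0.7618 + 1.6427 + 0.7952 = 4.773

4.773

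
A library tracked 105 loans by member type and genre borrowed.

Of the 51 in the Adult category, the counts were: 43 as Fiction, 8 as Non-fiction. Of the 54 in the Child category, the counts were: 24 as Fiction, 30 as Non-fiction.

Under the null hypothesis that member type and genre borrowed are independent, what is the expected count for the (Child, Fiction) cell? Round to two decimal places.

34.46

Row total (Child) = 54; column total (Fiction) = 67; grand total N = 105.
Expected count = (row total × column total) / N = 54 × 67 / 105 = 34.46.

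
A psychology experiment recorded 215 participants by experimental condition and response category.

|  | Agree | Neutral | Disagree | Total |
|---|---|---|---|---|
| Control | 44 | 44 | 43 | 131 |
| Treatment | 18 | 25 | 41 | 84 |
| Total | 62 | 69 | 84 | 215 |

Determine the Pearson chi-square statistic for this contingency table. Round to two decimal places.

Grand total N = 215.
Expected counts (row total × column total / N):
  Control, Agree: 131×62/215 = 37.777
  Control, Neutral: 131×69/215 = 42.042
  Control, Disagree: 131×84/215 = 51.181
  Treatment, Agree: 84×62/215 = 24.223
  Treatment, Neutral: 84×69/215 = 26.958
  Treatment, Disagree: 84×84/215 = 32.819
Contributions (O − E)²/E:
  (44 − 37.777)²/37.777 = 1.0251
  (44 − 42.042)²/42.042 = 0.0912
  (43 − 51.181)²/51.181 = 1.3077
  (18 − 24.223)²/24.223 = 1.5987
  (25 − 26.958)²/26.958 = 0.1422
  (41 − 32.819)²/32.819 = 2.0393
χ² = 1.0251 + 0.0912 + 1.3077 + 1.5987 + 0.1422 + 2.0393 = 6.20

6.20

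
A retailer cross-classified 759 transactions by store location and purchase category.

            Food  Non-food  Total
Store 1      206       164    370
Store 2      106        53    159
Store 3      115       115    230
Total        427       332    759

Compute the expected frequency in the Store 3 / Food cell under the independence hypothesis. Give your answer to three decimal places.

129.394

Row total (Store 3) = 230; column total (Food) = 427; grand total N = 759.
Expected count = (row total × column total) / N = 230 × 427 / 759 = 129.394.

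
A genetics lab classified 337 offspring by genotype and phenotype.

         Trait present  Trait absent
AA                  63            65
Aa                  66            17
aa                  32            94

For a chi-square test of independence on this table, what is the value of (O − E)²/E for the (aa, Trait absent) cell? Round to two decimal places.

12.08

Row total (aa) = 126; column total (Trait absent) = 176; N = 337.
Expected count E = 126 × 176 / 337 = 65.804.
Contribution = (O − E)²/E = (94 − 65.804)² / 65.804 = 12.08.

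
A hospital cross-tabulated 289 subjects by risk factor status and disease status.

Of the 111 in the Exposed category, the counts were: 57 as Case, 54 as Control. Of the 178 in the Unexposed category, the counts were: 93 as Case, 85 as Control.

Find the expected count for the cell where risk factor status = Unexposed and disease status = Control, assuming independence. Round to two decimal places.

Row total (Unexposed) = 178; column total (Control) = 139; grand total N = 289.
Expected count = (row total × column total) / N = 178 × 139 / 289 = 85.61.

85.61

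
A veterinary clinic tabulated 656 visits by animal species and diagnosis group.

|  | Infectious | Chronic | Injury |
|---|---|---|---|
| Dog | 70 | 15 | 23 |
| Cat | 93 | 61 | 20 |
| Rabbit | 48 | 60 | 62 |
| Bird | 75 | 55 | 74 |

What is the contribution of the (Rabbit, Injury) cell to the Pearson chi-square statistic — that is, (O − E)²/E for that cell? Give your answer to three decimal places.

5.255

Row total (Rabbit) = 170; column total (Injury) = 179; N = 656.
Expected count E = 170 × 179 / 656 = 46.38720.
Contribution = (O − E)²/E = (62 − 46.38720)² / 46.38720 = 5.255.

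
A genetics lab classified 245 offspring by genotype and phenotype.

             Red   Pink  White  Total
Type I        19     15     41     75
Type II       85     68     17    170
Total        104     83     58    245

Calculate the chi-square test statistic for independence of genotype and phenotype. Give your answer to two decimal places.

Grand total N = 245.
Expected counts (row total × column total / N):
  Type I, Red: 75×104/245 = 31.837
  Type I, Pink: 75×83/245 = 25.408
  Type I, White: 75×58/245 = 17.755
  Type II, Red: 170×104/245 = 72.163
  Type II, Pink: 170×83/245 = 57.592
  Type II, White: 170×58/245 = 40.245
Contributions (O − E)²/E:
  (19 − 31.837)²/31.837 = 5.1760
  (15 − 25.408)²/25.408 = 4.2635
  (41 − 17.755)²/17.755 = 30.4326
  (85 − 72.163)²/72.163 = 2.2836
  (68 − 57.592)²/57.592 = 1.8809
  (17 − 40.245)²/40.245 = 13.4260
χ² = 5.1760 + 4.2635 + 30.4326 + 2.2836 + 1.8809 + 13.4260 = 57.46

57.46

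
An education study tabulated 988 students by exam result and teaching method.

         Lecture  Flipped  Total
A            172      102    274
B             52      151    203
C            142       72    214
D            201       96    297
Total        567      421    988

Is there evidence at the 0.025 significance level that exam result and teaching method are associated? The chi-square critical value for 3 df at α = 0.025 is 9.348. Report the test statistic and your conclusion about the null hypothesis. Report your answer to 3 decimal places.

Grand total N = 988.
Expected counts (row total × column total / N):
  A, Lecture: 274×567/988 = 157.2449
  A, Flipped: 274×421/988 = 116.7551
  B, Lecture: 203×567/988 = 116.4990
  B, Flipped: 203×421/988 = 86.5010
  C, Lecture: 214×567/988 = 122.8117
  C, Flipped: 214×421/988 = 91.1883
  D, Lecture: 297×567/988 = 170.4443
  D, Flipped: 297×421/988 = 126.5557
Contributions (O − E)²/E:
  (172 − 157.2449)²/157.2449 = 1.3845
  (102 − 116.7551)²/116.7551 = 1.8647
  (52 − 116.4990)²/116.4990 = 35.7095
  (151 − 86.5010)²/86.5010 = 48.0933
  (142 − 122.8117)²/122.8117 = 2.9980
  (72 − 91.1883)²/91.1883 = 4.0377
  (201 − 170.4443)²/170.4443 = 5.4777
  (96 − 126.5557)²/126.5557 = 7.3774
χ² = 1.3845 + 1.8647 + 35.7095 + 48.0933 + 2.9980 + 4.0377 + 5.4777 + 7.3774 = 106.943
df = (4−1)(2−1) = 3. Since 106.943 > 9.348, reject the null hypothesis of independence at α = 0.025.

106.943; reject H₀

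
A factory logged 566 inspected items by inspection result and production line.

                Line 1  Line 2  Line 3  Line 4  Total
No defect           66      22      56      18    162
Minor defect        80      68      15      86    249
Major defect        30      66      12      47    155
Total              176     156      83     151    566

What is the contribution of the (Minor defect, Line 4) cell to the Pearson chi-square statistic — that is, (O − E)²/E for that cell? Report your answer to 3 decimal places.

Row total (Minor defect) = 249; column total (Line 4) = 151; N = 566.
Expected count E = 249 × 151 / 566 = 66.4293.
Contribution = (O − E)²/E = (86 − 66.4293)² / 66.4293 = 5.766.

5.766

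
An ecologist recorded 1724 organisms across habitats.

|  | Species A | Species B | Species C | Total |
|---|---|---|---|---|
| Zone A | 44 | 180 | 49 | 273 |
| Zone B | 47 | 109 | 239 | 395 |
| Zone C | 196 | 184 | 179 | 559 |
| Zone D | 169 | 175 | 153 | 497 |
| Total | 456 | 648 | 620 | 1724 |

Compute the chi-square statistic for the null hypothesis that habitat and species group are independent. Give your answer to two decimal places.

Grand total N = 1724.
Expected counts (row total × column total / N):
  Zone A, Species A: 273×456/1724 = 72.209
  Zone A, Species B: 273×648/1724 = 102.613
  Zone A, Species C: 273×620/1724 = 98.179
  Zone B, Species A: 395×456/1724 = 104.478
  Zone B, Species B: 395×648/1724 = 148.469
  Zone B, Species C: 395×620/1724 = 142.053
  Zone C, Species A: 559×456/1724 = 147.856
  Zone C, Species B: 559×648/1724 = 210.111
  Zone C, Species C: 559×620/1724 = 201.032
  Zone D, Species A: 497×456/1724 = 131.457
  Zone D, Species B: 497×648/1724 = 186.807
  Zone D, Species C: 497×620/1724 = 178.735
Contributions (O − E)²/E:
  (44 − 72.209)²/72.209 = 11.0201
  (180 − 102.613)²/102.613 = 58.3625
  (49 − 98.179)²/98.179 = 24.6343
  (47 − 104.478)²/104.478 = 31.6212
  (109 − 148.469)²/148.469 = 10.4924
  (239 − 142.053)²/142.053 = 66.1635
  (196 − 147.856)²/147.856 = 15.6764
  (184 − 210.111)²/210.111 = 3.2449
  (179 − 201.032)²/201.032 = 2.4146
  (169 − 131.457)²/131.457 = 10.7220
  (175 − 186.807)²/186.807 = 0.7463
  (153 − 178.735)²/178.735 = 3.7054
χ² = 11.0201 + 58.3625 + 24.6343 + 31.6212 + 10.4924 + 66.1635 + 15.6764 + 3.2449 + 2.4146 + 10.7220 + 0.7463 + 3.7054 = 238.80

238.80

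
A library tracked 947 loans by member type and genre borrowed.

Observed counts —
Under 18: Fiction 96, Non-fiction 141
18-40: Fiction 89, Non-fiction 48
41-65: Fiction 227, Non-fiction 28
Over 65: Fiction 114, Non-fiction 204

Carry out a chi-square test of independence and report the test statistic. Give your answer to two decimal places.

192.31

Row totals: 237, 137, 255, 318. Column totals: 526, 421. Grand total N = 947.
Expected counts (row total × column total / N):
  Under 18, Fiction: 237×526/947 = 131.63886
  Under 18, Non-fiction: 237×421/947 = 105.36114
  18-40, Fiction: 137×526/947 = 76.09504
  18-40, Non-fiction: 137×421/947 = 60.90496
  41-65, Fiction: 255×526/947 = 141.63675
  41-65, Non-fiction: 255×421/947 = 113.36325
  Over 65, Fiction: 318×526/947 = 176.62936
  Over 65, Non-fiction: 318×421/947 = 141.37064
Contributions (O − E)²/E:
  (96 − 131.63886)²/131.63886 = 9.6486
  (141 − 105.36114)²/105.36114 = 12.0550
  (89 − 76.09504)²/76.09504 = 2.1886
  (48 − 60.90496)²/60.90496 = 2.7344
  (227 − 141.63675)²/141.63675 = 51.4477
  (28 − 113.36325)²/113.36325 = 64.2791
  (114 − 176.62936)²/176.62936 = 22.2072
  (204 − 141.37064)²/141.37064 = 27.7458
χ² = 9.6486 + 12.0550 + 2.1886 + 2.7344 + 51.4477 + 64.2791 + 22.2072 + 27.7458 = 192.31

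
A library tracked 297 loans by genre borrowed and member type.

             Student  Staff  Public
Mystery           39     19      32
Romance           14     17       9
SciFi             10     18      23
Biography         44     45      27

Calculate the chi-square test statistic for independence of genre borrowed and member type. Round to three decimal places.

Row totals: 90, 40, 51, 116. Column totals: 107, 99, 91. Grand total N = 297.
Expected counts (row total × column total / N):
  Mystery, Student: 90×107/297 = 32.42424
  Mystery, Staff: 90×99/297 = 30.00000
  Mystery, Public: 90×91/297 = 27.57576
  Romance, Student: 40×107/297 = 14.41077
  Romance, Staff: 40×99/297 = 13.33333
  Romance, Public: 40×91/297 = 12.25589
  SciFi, Student: 51×107/297 = 18.37374
  SciFi, Staff: 51×99/297 = 17.00000
  SciFi, Public: 51×91/297 = 15.62626
  Biography, Student: 116×107/297 = 41.79125
  Biography, Staff: 116×99/297 = 38.66667
  Biography, Public: 116×91/297 = 35.54209
Contributions (O − E)²/E:
  (39 − 32.42424)²/32.42424 = 1.3336
  (19 − 30.00000)²/30.00000 = 4.0333
  (32 − 27.57576)²/27.57576 = 0.7098
  (14 − 14.41077)²/14.41077 = 0.0117
  (17 − 13.33333)²/13.33333 = 1.0083
  (9 − 12.25589)²/12.25589 = 0.8650
  (10 − 18.37374)²/18.37374 = 3.8163
  (18 − 17.00000)²/17.00000 = 0.0588
  (23 − 15.62626)²/15.62626 = 3.4795
  (44 − 41.79125)²/41.79125 = 0.1167
  (45 − 38.66667)²/38.66667 = 1.0374
  (27 − 35.54209)²/35.54209 = 2.0530
χ² = 1.3336 + 4.0333 + 0.7098 + 0.0117 + 1.0083 + 0.8650 + 3.8163 + 0.0588 + 3.4795 + 0.1167 + 1.0374 + 2.0530 = 18.523

18.523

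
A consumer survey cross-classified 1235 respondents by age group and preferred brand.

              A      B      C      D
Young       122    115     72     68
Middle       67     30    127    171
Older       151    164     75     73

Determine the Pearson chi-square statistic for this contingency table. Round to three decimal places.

Row totals: 377, 395, 463. Column totals: 340, 309, 274, 312. Grand total N = 1235.
Expected counts (row total × column total / N):
  Young, A: 377×340/1235 = 103.7895
  Young, B: 377×309/1235 = 94.3263
  Young, C: 377×274/1235 = 83.6421
  Young, D: 377×312/1235 = 95.2421
  Middle, A: 395×340/1235 = 108.7449
  Middle, B: 395×309/1235 = 98.8300
  Middle, C: 395×274/1235 = 87.6356
  Middle, D: 395×312/1235 = 99.7895
  Older, A: 463×340/1235 = 127.4656
  Older, B: 463×309/1235 = 115.8437
  Older, C: 463×274/1235 = 102.7223
  Older, D: 463×312/1235 = 116.9684
Contributions (O − E)²/E:
  (122 − 103.7895)²/103.7895 = 3.1951
  (115 − 94.3263)²/94.3263 = 4.5311
  (72 − 83.6421)²/83.6421 = 1.6205
  (68 − 95.2421)²/95.2421 = 7.7921
  (67 − 108.7449)²/108.7449 = 16.0250
  (30 − 98.8300)²/98.8300 = 47.9365
  (127 − 87.6356)²/87.6356 = 17.6818
  (171 − 99.7895)²/99.7895 = 50.8163
  (151 − 127.4656)²/127.4656 = 4.3452
  (164 − 115.8437)²/115.8437 = 20.0186
  (75 − 102.7223)²/102.7223 = 7.4816
  (73 − 116.9684)²/116.9684 = 16.5277
χ² = 3.1951 + 4.5311 + 1.6205 + 7.7921 + 16.0250 + 47.9365 + 17.6818 + 50.8163 + 4.3452 + 20.0186 + 7.4816 + 16.5277 = 197.972

197.972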